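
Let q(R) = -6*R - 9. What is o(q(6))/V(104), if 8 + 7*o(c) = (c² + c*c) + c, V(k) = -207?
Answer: -571/207 ≈ -2.7585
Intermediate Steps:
q(R) = -9 - 6*R
o(c) = -8/7 + c/7 + 2*c²/7 (o(c) = -8/7 + ((c² + c*c) + c)/7 = -8/7 + ((c² + c²) + c)/7 = -8/7 + (2*c² + c)/7 = -8/7 + (c + 2*c²)/7 = -8/7 + (c/7 + 2*c²/7) = -8/7 + c/7 + 2*c²/7)
o(q(6))/V(104) = (-8/7 + (-9 - 6*6)/7 + 2*(-9 - 6*6)²/7)/(-207) = (-8/7 + (-9 - 36)/7 + 2*(-9 - 36)²/7)*(-1/207) = (-8/7 + (⅐)*(-45) + (2/7)*(-45)²)*(-1/207) = (-8/7 - 45/7 + (2/7)*2025)*(-1/207) = (-8/7 - 45/7 + 4050/7)*(-1/207) = 571*(-1/207) = -571/207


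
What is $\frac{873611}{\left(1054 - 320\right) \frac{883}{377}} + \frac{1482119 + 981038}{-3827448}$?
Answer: $\frac{629489364065651}{1240326626328} \approx 507.52$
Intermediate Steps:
$\frac{873611}{\left(1054 - 320\right) \frac{883}{377}} + \frac{1482119 + 981038}{-3827448} = \frac{873611}{734 \cdot 883 \cdot \frac{1}{377}} + 2463157 \left(- \frac{1}{3827448}\right) = \frac{873611}{734 \cdot \frac{883}{377}} - \frac{2463157}{3827448} = \frac{873611}{\frac{648122}{377}} - \frac{2463157}{3827448} = 873611 \cdot \frac{377}{648122} - \frac{2463157}{3827448} = \frac{329351347}{648122} - \frac{2463157}{3827448} = \frac{629489364065651}{1240326626328}$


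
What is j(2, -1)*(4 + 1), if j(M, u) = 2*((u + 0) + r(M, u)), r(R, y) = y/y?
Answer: 0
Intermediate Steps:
r(R, y) = 1
j(M, u) = 2 + 2*u (j(M, u) = 2*((u + 0) + 1) = 2*(u + 1) = 2*(1 + u) = 2 + 2*u)
j(2, -1)*(4 + 1) = (2 + 2*(-1))*(4 + 1) = (2 - 2)*5 = 0*5 = 0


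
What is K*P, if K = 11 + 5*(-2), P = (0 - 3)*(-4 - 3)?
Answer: 21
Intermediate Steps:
P = 21 (P = -3*(-7) = 21)
K = 1 (K = 11 - 10 = 1)
K*P = 1*21 = 21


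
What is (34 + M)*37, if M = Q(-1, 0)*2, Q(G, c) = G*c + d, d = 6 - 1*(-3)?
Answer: 1924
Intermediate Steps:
d = 9 (d = 6 + 3 = 9)
Q(G, c) = 9 + G*c (Q(G, c) = G*c + 9 = 9 + G*c)
M = 18 (M = (9 - 1*0)*2 = (9 + 0)*2 = 9*2 = 18)
(34 + M)*37 = (34 + 18)*37 = 52*37 = 1924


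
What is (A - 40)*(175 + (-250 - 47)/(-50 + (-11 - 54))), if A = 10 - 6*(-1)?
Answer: -490128/115 ≈ -4262.0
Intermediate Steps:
A = 16 (A = 10 + 6 = 16)
(A - 40)*(175 + (-250 - 47)/(-50 + (-11 - 54))) = (16 - 40)*(175 + (-250 - 47)/(-50 + (-11 - 54))) = -24*(175 - 297/(-50 - 65)) = -24*(175 - 297/(-115)) = -24*(175 - 297*(-1/115)) = -24*(175 + 297/115) = -24*20422/115 = -490128/115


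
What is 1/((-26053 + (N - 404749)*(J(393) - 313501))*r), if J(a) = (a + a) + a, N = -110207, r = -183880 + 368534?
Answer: 1/29698283535739466 ≈ 3.3672e-17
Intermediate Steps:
r = 184654
J(a) = 3*a (J(a) = 2*a + a = 3*a)
1/((-26053 + (N - 404749)*(J(393) - 313501))*r) = 1/(-26053 + (-110207 - 404749)*(3*393 - 313501)*184654) = (1/184654)/(-26053 - 514956*(1179 - 313501)) = (1/184654)/(-26053 - 514956*(-312322)) = (1/184654)/(-26053 + 160832087832) = (1/184654)/160832061779 = (1/160832061779)*(1/184654) = 1/29698283535739466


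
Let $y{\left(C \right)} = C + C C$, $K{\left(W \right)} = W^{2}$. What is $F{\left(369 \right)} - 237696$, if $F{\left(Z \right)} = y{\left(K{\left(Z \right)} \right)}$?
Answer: $18539716386$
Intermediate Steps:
$y{\left(C \right)} = C + C^{2}$
$F{\left(Z \right)} = Z^{2} \left(1 + Z^{2}\right)$
$F{\left(369 \right)} - 237696 = \left(369^{2} + 369^{4}\right) - 237696 = \left(136161 + 18539817921\right) - 237696 = 18539954082 - 237696 = 18539716386$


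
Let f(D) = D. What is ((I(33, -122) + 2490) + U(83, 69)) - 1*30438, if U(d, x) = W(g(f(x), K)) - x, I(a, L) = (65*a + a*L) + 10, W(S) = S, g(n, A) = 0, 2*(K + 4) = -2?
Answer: -29888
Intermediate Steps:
K = -5 (K = -4 + (½)*(-2) = -4 - 1 = -5)
I(a, L) = 10 + 65*a + L*a (I(a, L) = (65*a + L*a) + 10 = 10 + 65*a + L*a)
U(d, x) = -x (U(d, x) = 0 - x = -x)
((I(33, -122) + 2490) + U(83, 69)) - 1*30438 = (((10 + 65*33 - 122*33) + 2490) - 1*69) - 1*30438 = (((10 + 2145 - 4026) + 2490) - 69) - 30438 = ((-1871 + 2490) - 69) - 30438 = (619 - 69) - 30438 = 550 - 30438 = -29888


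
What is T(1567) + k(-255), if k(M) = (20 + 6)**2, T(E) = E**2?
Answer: 2456165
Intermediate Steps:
k(M) = 676 (k(M) = 26**2 = 676)
T(1567) + k(-255) = 1567**2 + 676 = 2455489 + 676 = 2456165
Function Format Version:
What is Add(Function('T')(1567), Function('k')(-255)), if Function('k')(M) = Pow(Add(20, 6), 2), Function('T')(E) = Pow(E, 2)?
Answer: 2456165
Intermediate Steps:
Function('k')(M) = 676 (Function('k')(M) = Pow(26, 2) = 676)
Add(Function('T')(1567), Function('k')(-255)) = Add(Pow(1567, 2), 676) = Add(2455489, 676) = 2456165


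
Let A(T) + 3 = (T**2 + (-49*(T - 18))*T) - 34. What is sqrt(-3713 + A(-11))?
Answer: 6*I*sqrt(535) ≈ 138.78*I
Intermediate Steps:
A(T) = -37 + T**2 + T*(882 - 49*T) (A(T) = -3 + ((T**2 + (-49*(T - 18))*T) - 34) = -3 + ((T**2 + (-49*(-18 + T))*T) - 34) = -3 + ((T**2 + (882 - 49*T)*T) - 34) = -3 + ((T**2 + T*(882 - 49*T)) - 34) = -3 + (-34 + T**2 + T*(882 - 49*T)) = -37 + T**2 + T*(882 - 49*T))
sqrt(-3713 + A(-11)) = sqrt(-3713 + (-37 - 48*(-11)**2 + 882*(-11))) = sqrt(-3713 + (-37 - 48*121 - 9702)) = sqrt(-3713 + (-37 - 5808 - 9702)) = sqrt(-3713 - 15547) = sqrt(-19260) = 6*I*sqrt(535)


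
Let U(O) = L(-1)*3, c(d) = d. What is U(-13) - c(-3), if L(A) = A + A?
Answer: -3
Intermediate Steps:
L(A) = 2*A
U(O) = -6 (U(O) = (2*(-1))*3 = -2*3 = -6)
U(-13) - c(-3) = -6 - 1*(-3) = -6 + 3 = -3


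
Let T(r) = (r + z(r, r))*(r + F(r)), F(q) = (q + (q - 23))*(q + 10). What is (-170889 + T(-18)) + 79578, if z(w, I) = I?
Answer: -107655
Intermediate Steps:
F(q) = (-23 + 2*q)*(10 + q) (F(q) = (q + (-23 + q))*(10 + q) = (-23 + 2*q)*(10 + q))
T(r) = 2*r*(-230 - 2*r + 2*r²) (T(r) = (r + r)*(r + (-230 - 3*r + 2*r²)) = (2*r)*(-230 - 2*r + 2*r²) = 2*r*(-230 - 2*r + 2*r²))
(-170889 + T(-18)) + 79578 = (-170889 + 4*(-18)*(-115 + (-18)² - 1*(-18))) + 79578 = (-170889 + 4*(-18)*(-115 + 324 + 18)) + 79578 = (-170889 + 4*(-18)*227) + 79578 = (-170889 - 16344) + 79578 = -187233 + 79578 = -107655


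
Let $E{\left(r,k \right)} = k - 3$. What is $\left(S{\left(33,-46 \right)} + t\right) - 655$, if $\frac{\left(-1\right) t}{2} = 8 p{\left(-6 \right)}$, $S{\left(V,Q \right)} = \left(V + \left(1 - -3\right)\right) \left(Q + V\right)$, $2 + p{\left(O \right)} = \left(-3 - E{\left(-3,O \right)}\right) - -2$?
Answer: $-1232$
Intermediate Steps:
$E{\left(r,k \right)} = -3 + k$
$p{\left(O \right)} = - O$ ($p{\left(O \right)} = -2 - \left(-2 + O\right) = - O$)
$S{\left(V,Q \right)} = \left(4 + V\right) \left(Q + V\right)$ ($S{\left(V,Q \right)} = \left(V + \left(1 + 3\right)\right) \left(Q + V\right) = \left(V + 4\right) \left(Q + V\right) = \left(4 + V\right) \left(Q + V\right)$)
$t = -96$ ($t = - 2 \cdot 8 \left(\left(-1\right) \left(-6\right)\right) = - 2 \cdot 8 \cdot 6 = \left(-2\right) 48 = -96$)
$\left(S{\left(33,-46 \right)} + t\right) - 655 = \left(\left(33^{2} + 4 \left(-46\right) + 4 \cdot 33 - 1518\right) - 96\right) - 655 = \left(\left(1089 - 184 + 132 - 1518\right) - 96\right) - 655 = \left(-481 - 96\right) - 655 = -577 - 655 = -1232$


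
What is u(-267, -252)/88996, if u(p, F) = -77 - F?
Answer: 175/88996 ≈ 0.0019664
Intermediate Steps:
u(-267, -252)/88996 = (-77 - 1*(-252))/88996 = (-77 + 252)*(1/88996) = 175*(1/88996) = 175/88996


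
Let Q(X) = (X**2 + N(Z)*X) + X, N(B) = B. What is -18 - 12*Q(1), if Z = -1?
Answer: -30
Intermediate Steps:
Q(X) = X**2 (Q(X) = (X**2 - X) + X = X**2)
-18 - 12*Q(1) = -18 - 12*1**2 = -18 - 12*1 = -18 - 12 = -30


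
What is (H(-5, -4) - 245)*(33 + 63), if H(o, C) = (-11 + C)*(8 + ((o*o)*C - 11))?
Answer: 124800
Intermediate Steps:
H(o, C) = (-11 + C)*(-3 + C*o**2) (H(o, C) = (-11 + C)*(8 + (o**2*C - 11)) = (-11 + C)*(8 + (C*o**2 - 11)) = (-11 + C)*(8 + (-11 + C*o**2)) = (-11 + C)*(-3 + C*o**2))
(H(-5, -4) - 245)*(33 + 63) = ((33 - 3*(-4) + (-4)**2*(-5)**2 - 11*(-4)*(-5)**2) - 245)*(33 + 63) = ((33 + 12 + 16*25 - 11*(-4)*25) - 245)*96 = ((33 + 12 + 400 + 1100) - 245)*96 = (1545 - 245)*96 = 1300*96 = 124800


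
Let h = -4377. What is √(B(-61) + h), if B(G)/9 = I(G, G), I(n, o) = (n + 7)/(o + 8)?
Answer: I*√12269235/53 ≈ 66.09*I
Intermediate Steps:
I(n, o) = (7 + n)/(8 + o)
B(G) = 9*(7 + G)/(8 + G) (B(G) = 9*((7 + G)/(8 + G)) = 9*(7 + G)/(8 + G))
√(B(-61) + h) = √(9*(7 - 61)/(8 - 61) - 4377) = √(9*(-54)/(-53) - 4377) = √(9*(-1/53)*(-54) - 4377) = √(486/53 - 4377) = √(-231495/53) = I*√12269235/53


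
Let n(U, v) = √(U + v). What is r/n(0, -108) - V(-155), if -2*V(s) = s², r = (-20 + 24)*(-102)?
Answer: 24025/2 + 68*I*√3/3 ≈ 12013.0 + 39.26*I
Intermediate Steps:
r = -408 (r = 4*(-102) = -408)
V(s) = -s²/2
r/n(0, -108) - V(-155) = -408/√(0 - 108) - (-1)*(-155)²/2 = -408*(-I*√3/18) - (-1)*24025/2 = -408*(-I*√3/18) - 1*(-24025/2) = -(-68)*I*√3/3 + 24025/2 = 68*I*√3/3 + 24025/2 = 24025/2 + 68*I*√3/3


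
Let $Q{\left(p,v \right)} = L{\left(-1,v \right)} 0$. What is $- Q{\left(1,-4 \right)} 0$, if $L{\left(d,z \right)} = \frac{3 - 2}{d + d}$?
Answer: $0$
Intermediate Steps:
$L{\left(d,z \right)} = \frac{1}{2 d}$ ($L{\left(d,z \right)} = 1 \frac{1}{2 d} = \frac{1}{2 d}$)
$Q{\left(p,v \right)} = 0$ ($Q{\left(p,v \right)} = \frac{1}{2 \left(-1\right)} 0 = \frac{1}{2} \left(-1\right) 0 = \left(- \frac{1}{2}\right) 0 = 0$)
$- Q{\left(1,-4 \right)} 0 = \left(-1\right) 0 \cdot 0 = 0 \cdot 0 = 0$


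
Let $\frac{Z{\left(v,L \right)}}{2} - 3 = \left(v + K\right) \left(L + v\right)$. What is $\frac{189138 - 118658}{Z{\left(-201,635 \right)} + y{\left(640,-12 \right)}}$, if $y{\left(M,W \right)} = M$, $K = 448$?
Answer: $\frac{35240}{107521} \approx 0.32775$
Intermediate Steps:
$Z{\left(v,L \right)} = 6 + 2 \left(448 + v\right) \left(L + v\right)$ ($Z{\left(v,L \right)} = 6 + 2 \left(v + 448\right) \left(L + v\right) = 6 + 2 \left(448 + v\right) \left(L + v\right)$)
$\frac{189138 - 118658}{Z{\left(-201,635 \right)} + y{\left(640,-12 \right)}} = \frac{189138 - 118658}{\left(6 + 2 \left(-201\right)^{2} + 896 \cdot 635 + 896 \left(-201\right) + 2 \cdot 635 \left(-201\right)\right) + 640} = \frac{70480}{\left(6 + 2 \cdot 40401 + 568960 - 180096 - 255270\right) + 640} = \frac{70480}{\left(6 + 80802 + 568960 - 180096 - 255270\right) + 640} = \frac{70480}{214402 + 640} = \frac{70480}{215042} = 70480 \cdot \frac{1}{215042} = \frac{35240}{107521}$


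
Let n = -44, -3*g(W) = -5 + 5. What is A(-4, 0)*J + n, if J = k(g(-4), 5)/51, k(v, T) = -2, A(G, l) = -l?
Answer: -44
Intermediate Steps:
g(W) = 0 (g(W) = -(-5 + 5)/3 = -1/3*0 = 0)
J = -2/51 ≈ -0.039216
A(-4, 0)*J + n = -1*0*(-2/51) - 44 = 0*(-2/51) - 44 = 0 - 44 = -44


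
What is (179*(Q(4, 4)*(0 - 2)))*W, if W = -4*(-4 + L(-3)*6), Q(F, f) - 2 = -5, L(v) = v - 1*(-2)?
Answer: 42960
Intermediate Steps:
L(v) = 2 + v (L(v) = v + 2 = 2 + v)
Q(F, f) = -3 (Q(F, f) = 2 - 5 = -3)
W = 40 (W = -4*(-4 + (2 - 3)*6) = -4*(-4 - 1*6) = -4*(-4 - 6) = -4*(-10) = 40)
(179*(Q(4, 4)*(0 - 2)))*W = (179*(-3*(0 - 2)))*40 = (179*(-3*(-2)))*40 = (179*6)*40 = 1074*40 = 42960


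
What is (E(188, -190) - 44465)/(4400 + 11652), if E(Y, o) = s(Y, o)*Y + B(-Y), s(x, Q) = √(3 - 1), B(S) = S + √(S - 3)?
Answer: -44653/16052 + 47*√2/4013 + I*√191/16052 ≈ -2.7652 + 0.00086097*I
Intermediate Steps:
B(S) = S + √(-3 + S)
s(x, Q) = √2
E(Y, o) = √(-3 - Y) - Y + Y*√2 (E(Y, o) = √2*Y + (-Y + √(-3 - Y)) = Y*√2 + (√(-3 - Y) - Y) = √(-3 - Y) - Y + Y*√2)
(E(188, -190) - 44465)/(4400 + 11652) = ((√(-3 - 1*188) - 1*188 + 188*√2) - 44465)/(4400 + 11652) = ((√(-3 - 188) - 188 + 188*√2) - 44465)/16052 = ((√(-191) - 188 + 188*√2) - 44465)*(1/16052) = ((I*√191 - 188 + 188*√2) - 44465)*(1/16052) = ((-188 + 188*√2 + I*√191) - 44465)*(1/16052) = (-44653 + 188*√2 + I*√191)*(1/16052) = -44653/16052 + 47*√2/4013 + I*√191/16052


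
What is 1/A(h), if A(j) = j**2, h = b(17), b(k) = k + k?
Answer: 1/1156 ≈ 0.00086505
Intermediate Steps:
b(k) = 2*k
h = 34 (h = 2*17 = 34)
1/A(h) = 1/(34**2) = 1/1156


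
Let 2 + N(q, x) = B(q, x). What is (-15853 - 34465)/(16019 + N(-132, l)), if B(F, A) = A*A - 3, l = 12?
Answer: -25159/8079 ≈ -3.1141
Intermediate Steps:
B(F, A) = -3 + A² (B(F, A) = A² - 3 = -3 + A²)
N(q, x) = -5 + x² (N(q, x) = -2 + (-3 + x²) = -5 + x²)
(-15853 - 34465)/(16019 + N(-132, l)) = (-15853 - 34465)/(16019 + (-5 + 12²)) = -50318/(16019 + (-5 + 144)) = -50318/(16019 + 139) = -50318/16158 = -50318*1/16158 = -25159/8079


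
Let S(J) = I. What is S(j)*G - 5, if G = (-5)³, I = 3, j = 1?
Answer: -380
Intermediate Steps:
S(J) = 3
G = -125
S(j)*G - 5 = 3*(-125) - 5 = -375 - 5 = -380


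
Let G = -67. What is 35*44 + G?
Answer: 1473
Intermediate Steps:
35*44 + G = 35*44 - 67 = 1540 - 67 = 1473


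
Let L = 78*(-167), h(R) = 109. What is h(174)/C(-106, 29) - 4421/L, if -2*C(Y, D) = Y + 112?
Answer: -468857/13026 ≈ -35.994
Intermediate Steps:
L = -13026
C(Y, D) = -56 - Y/2 (C(Y, D) = -(Y + 112)/2 = -(112 + Y)/2 = -56 - Y/2)
h(174)/C(-106, 29) - 4421/L = 109/(-56 - ½*(-106)) - 4421/(-13026) = 109/(-56 + 53) - 4421*(-1/13026) = 109/(-3) + 4421/13026 = 109*(-⅓) + 4421/13026 = -109/3 + 4421/13026 = -468857/13026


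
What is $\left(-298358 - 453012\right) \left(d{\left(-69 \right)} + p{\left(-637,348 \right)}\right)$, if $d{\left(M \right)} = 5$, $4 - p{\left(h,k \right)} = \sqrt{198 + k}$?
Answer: $-6762330 + 751370 \sqrt{546} \approx 1.0795 \cdot 10^{7}$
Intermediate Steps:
$p{\left(h,k \right)} = 4 - \sqrt{198 + k}$
$\left(-298358 - 453012\right) \left(d{\left(-69 \right)} + p{\left(-637,348 \right)}\right) = \left(-298358 - 453012\right) \left(5 + \left(4 - \sqrt{198 + 348}\right)\right) = - 751370 \left(5 + \left(4 - \sqrt{546}\right)\right) = - 751370 \left(9 - \sqrt{546}\right) = -6762330 + 751370 \sqrt{546}$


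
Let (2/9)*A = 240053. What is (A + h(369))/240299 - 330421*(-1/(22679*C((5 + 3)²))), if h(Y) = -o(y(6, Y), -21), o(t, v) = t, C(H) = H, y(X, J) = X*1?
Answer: 1647309779399/348783425344 ≈ 4.7230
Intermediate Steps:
A = 2160477/2 (A = (9/2)*240053 = 2160477/2 ≈ 1.0802e+6)
y(X, J) = X
h(Y) = -6 (h(Y) = -1*6 = -6)
(A + h(369))/240299 - 330421*(-1/(22679*C((5 + 3)²))) = (2160477/2 - 6)/240299 - 330421*(-1/(22679*(5 + 3)²)) = (2160465/2)*(1/240299) - 330421/(8²*(-22679)) = 2160465/480598 - 330421/(64*(-22679)) = 2160465/480598 - 330421/(-1451456) = 2160465/480598 - 330421*(-1/1451456) = 2160465/480598 + 330421/1451456 = 1647309779399/348783425344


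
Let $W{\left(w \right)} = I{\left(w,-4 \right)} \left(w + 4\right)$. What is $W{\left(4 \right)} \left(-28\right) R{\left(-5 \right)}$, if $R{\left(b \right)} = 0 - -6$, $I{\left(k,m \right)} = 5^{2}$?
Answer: $-33600$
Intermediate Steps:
$I{\left(k,m \right)} = 25$
$W{\left(w \right)} = 100 + 25 w$ ($W{\left(w \right)} = 25 \left(w + 4\right) = 25 \left(4 + w\right) = 100 + 25 w$)
$R{\left(b \right)} = 6$ ($R{\left(b \right)} = 0 + 6 = 6$)
$W{\left(4 \right)} \left(-28\right) R{\left(-5 \right)} = \left(100 + 25 \cdot 4\right) \left(-28\right) 6 = \left(100 + 100\right) \left(-28\right) 6 = 200 \left(-28\right) 6 = \left(-5600\right) 6 = -33600$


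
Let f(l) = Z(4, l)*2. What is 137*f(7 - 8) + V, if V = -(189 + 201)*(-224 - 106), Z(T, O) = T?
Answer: 129796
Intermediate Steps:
f(l) = 8 (f(l) = 4*2 = 8)
V = 128700 (V = -390*(-330) = -1*(-128700) = 128700)
137*f(7 - 8) + V = 137*8 + 128700 = 1096 + 128700 = 129796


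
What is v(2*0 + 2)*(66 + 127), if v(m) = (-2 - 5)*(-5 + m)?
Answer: 4053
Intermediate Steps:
v(m) = 35 - 7*m (v(m) = -7*(-5 + m) = 35 - 7*m)
v(2*0 + 2)*(66 + 127) = (35 - 7*(2*0 + 2))*(66 + 127) = (35 - 7*(0 + 2))*193 = (35 - 7*2)*193 = (35 - 14)*193 = 21*193 = 4053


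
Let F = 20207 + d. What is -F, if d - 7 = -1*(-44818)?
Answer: -65032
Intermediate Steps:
d = 44825 (d = 7 - 1*(-44818) = 7 + 44818 = 44825)
F = 65032 (F = 20207 + 44825 = 65032)
-F = -1*65032 = -65032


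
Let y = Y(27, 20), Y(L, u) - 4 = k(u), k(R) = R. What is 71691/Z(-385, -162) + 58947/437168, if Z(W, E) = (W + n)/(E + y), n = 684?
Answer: -188045300217/5683184 ≈ -33088.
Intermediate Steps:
Y(L, u) = 4 + u
y = 24 (y = 4 + 20 = 24)
Z(W, E) = (684 + W)/(24 + E) (Z(W, E) = (W + 684)/(E + 24) = (684 + W)/(24 + E))
71691/Z(-385, -162) + 58947/437168 = 71691/(((684 - 385)/(24 - 162))) + 58947/437168 = 71691/((299/(-138))) + 58947*(1/437168) = 71691/((-1/138*299)) + 58947/437168 = 71691/(-13/6) + 58947/437168 = 71691*(-6/13) + 58947/437168 = -430146/13 + 58947/437168 = -188045300217/5683184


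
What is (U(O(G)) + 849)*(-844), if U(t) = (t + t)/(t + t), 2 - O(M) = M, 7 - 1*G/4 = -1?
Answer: -717400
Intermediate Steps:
G = 32 (G = 28 - 4*(-1) = 28 + 4 = 32)
O(M) = 2 - M
U(t) = 1 (U(t) = (2*t)/((2*t)) = (2*t)*(1/(2*t)) = 1)
(U(O(G)) + 849)*(-844) = (1 + 849)*(-844) = 850*(-844) = -717400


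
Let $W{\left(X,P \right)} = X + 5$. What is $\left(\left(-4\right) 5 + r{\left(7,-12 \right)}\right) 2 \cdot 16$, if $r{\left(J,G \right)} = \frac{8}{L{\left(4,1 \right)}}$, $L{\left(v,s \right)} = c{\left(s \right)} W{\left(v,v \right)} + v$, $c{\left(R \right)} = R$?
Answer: $- \frac{8064}{13} \approx -620.31$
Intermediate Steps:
$W{\left(X,P \right)} = 5 + X$
$L{\left(v,s \right)} = v + s \left(5 + v\right)$ ($L{\left(v,s \right)} = s \left(5 + v\right) + v = v + s \left(5 + v\right)$)
$r{\left(J,G \right)} = \frac{8}{13}$ ($r{\left(J,G \right)} = \frac{8}{4 + 1 \left(5 + 4\right)} = \frac{8}{4 + 1 \cdot 9} = \frac{8}{4 + 9} = \frac{8}{13}$)
$\left(\left(-4\right) 5 + r{\left(7,-12 \right)}\right) 2 \cdot 16 = \left(\left(-4\right) 5 + \frac{8}{13}\right) 2 \cdot 16 = \left(-20 + \frac{8}{13}\right) 32 = \left(- \frac{252}{13}\right) 32 = - \frac{8064}{13}$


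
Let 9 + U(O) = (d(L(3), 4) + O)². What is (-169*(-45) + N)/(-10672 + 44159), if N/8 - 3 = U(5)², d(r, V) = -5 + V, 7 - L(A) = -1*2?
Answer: 8021/33487 ≈ 0.23953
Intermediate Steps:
L(A) = 9 (L(A) = 7 - (-1)*2 = 7 - 1*(-2) = 7 + 2 = 9)
U(O) = -9 + (-1 + O)² (U(O) = -9 + ((-5 + 4) + O)² = -9 + (-1 + O)²)
N = 416 (N = 24 + 8*(-9 + (-1 + 5)²)² = 24 + 8*(-9 + 4²)² = 24 + 8*(-9 + 16)² = 24 + 8*7² = 24 + 8*49 = 24 + 392 = 416)
(-169*(-45) + N)/(-10672 + 44159) = (-169*(-45) + 416)/(-10672 + 44159) = (7605 + 416)/33487 = 8021*(1/33487) = 8021/33487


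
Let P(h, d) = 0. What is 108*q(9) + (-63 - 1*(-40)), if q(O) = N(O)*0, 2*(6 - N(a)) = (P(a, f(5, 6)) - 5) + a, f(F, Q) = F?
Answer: -23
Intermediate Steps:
N(a) = 17/2 - a/2 (N(a) = 6 - ((0 - 5) + a)/2 = 6 - (-5 + a)/2 = 6 + (5/2 - a/2) = 17/2 - a/2)
q(O) = 0 (q(O) = (17/2 - O/2)*0 = 0)
108*q(9) + (-63 - 1*(-40)) = 108*0 + (-63 - 1*(-40)) = 0 + (-63 + 40) = 0 - 23 = -23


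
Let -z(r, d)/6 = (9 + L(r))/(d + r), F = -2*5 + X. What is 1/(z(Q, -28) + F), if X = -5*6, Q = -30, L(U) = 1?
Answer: -29/1130 ≈ -0.025664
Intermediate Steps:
X = -30
F = -40 (F = -2*5 - 30 = -10 - 30 = -40)
z(r, d) = -60/(d + r) (z(r, d) = -6*(9 + 1)/(d + r) = -60/(d + r))
1/(z(Q, -28) + F) = 1/(-60/(-28 - 30) - 40) = 1/(-60/(-58) - 40) = 1/(-60*(-1/58) - 40) = 1/(30/29 - 40) = 1/(-1130/29) = -29/1130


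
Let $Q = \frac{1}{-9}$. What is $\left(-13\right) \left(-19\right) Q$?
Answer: $- \frac{247}{9} \approx -27.444$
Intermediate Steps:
$Q = - \frac{1}{9} \approx -0.11111$
$\left(-13\right) \left(-19\right) Q = \left(-13\right) \left(-19\right) \left(- \frac{1}{9}\right) = 247 \left(- \frac{1}{9}\right) = - \frac{247}{9}$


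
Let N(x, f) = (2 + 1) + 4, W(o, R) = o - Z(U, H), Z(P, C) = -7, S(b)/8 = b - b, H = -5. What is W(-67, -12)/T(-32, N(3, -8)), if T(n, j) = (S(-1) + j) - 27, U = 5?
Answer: 3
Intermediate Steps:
S(b) = 0 (S(b) = 8*(b - b) = 8*0 = 0)
W(o, R) = 7 + o (W(o, R) = o - 1*(-7) = o + 7 = 7 + o)
N(x, f) = 7 (N(x, f) = 3 + 4 = 7)
T(n, j) = -27 + j (T(n, j) = (0 + j) - 27 = j - 27 = -27 + j)
W(-67, -12)/T(-32, N(3, -8)) = (7 - 67)/(-27 + 7) = -60/(-20) = -60*(-1/20) = 3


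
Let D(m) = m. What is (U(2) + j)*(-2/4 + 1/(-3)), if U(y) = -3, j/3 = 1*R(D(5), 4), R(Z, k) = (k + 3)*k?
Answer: -135/2 ≈ -67.500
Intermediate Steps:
R(Z, k) = k*(3 + k) (R(Z, k) = (3 + k)*k = k*(3 + k))
j = 84 (j = 3*(1*(4*(3 + 4))) = 3*(1*(4*7)) = 3*(1*28) = 3*28 = 84)
(U(2) + j)*(-2/4 + 1/(-3)) = (-3 + 84)*(-2/4 + 1/(-3)) = 81*(-2*¼ + 1*(-⅓)) = 81*(-½ - ⅓) = 81*(-⅚) = -135/2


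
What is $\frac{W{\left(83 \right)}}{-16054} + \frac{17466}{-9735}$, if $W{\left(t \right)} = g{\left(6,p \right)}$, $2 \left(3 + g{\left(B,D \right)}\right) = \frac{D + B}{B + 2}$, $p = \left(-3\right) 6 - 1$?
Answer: $- \frac{1495264263}{833523680} \approx -1.7939$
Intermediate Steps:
$p = -19$ ($p = -18 - 1 = -19$)
$g{\left(B,D \right)} = -3 + \frac{B + D}{2 \left(2 + B\right)}$ ($g{\left(B,D \right)} = -3 + \frac{\left(D + B\right) \frac{1}{B + 2}}{2} = -3 + \frac{\left(B + D\right) \frac{1}{2 + B}}{2} = -3 + \frac{\frac{1}{2 + B} \left(B + D\right)}{2} = -3 + \frac{B + D}{2 \left(2 + B\right)}$)
$W{\left(t \right)} = - \frac{61}{16}$ ($W{\left(t \right)} = \frac{-12 - 19 - 30}{2 \left(2 + 6\right)} = \frac{-12 - 19 - 30}{2 \cdot 8} = \frac{1}{2} \cdot \frac{1}{8} \left(-61\right) = - \frac{61}{16}$)
$\frac{W{\left(83 \right)}}{-16054} + \frac{17466}{-9735} = - \frac{61}{16 \left(-16054\right)} + \frac{17466}{-9735} = \left(- \frac{61}{16}\right) \left(- \frac{1}{16054}\right) + 17466 \left(- \frac{1}{9735}\right) = \frac{61}{256864} - \frac{5822}{3245} = - \frac{1495264263}{833523680}$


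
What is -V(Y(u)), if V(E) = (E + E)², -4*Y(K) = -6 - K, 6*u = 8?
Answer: -121/9 ≈ -13.444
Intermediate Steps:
u = 4/3 (u = (⅙)*8 = 4/3 ≈ 1.3333)
Y(K) = 3/2 + K/4 (Y(K) = -(-6 - K)/4 = 3/2 + K/4)
V(E) = 4*E² (V(E) = (2*E)² = 4*E²)
-V(Y(u)) = -4*(3/2 + (¼)*(4/3))² = -4*(3/2 + ⅓)² = -4*(11/6)² = -4*121/36 = -1*121/9 = -121/9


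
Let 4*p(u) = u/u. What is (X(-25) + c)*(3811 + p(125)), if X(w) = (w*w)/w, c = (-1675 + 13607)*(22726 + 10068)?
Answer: 5965337750835/4 ≈ 1.4913e+12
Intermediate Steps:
c = 391298008 (c = 11932*32794 = 391298008)
p(u) = ¼ (p(u) = (u/u)/4 = (¼)*1 = ¼)
X(w) = w (X(w) = w²/w = w)
(X(-25) + c)*(3811 + p(125)) = (-25 + 391298008)*(3811 + ¼) = 391297983*(15245/4) = 5965337750835/4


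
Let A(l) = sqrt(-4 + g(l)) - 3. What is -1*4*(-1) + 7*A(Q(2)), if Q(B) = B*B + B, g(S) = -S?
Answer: -17 + 7*I*sqrt(10) ≈ -17.0 + 22.136*I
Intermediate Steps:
Q(B) = B + B**2 (Q(B) = B**2 + B = B + B**2)
A(l) = -3 + sqrt(-4 - l) (A(l) = sqrt(-4 - l) - 3 = -3 + sqrt(-4 - l))
-1*4*(-1) + 7*A(Q(2)) = -1*4*(-1) + 7*(-3 + sqrt(-4 - 2*(1 + 2))) = -4*(-1) + 7*(-3 + sqrt(-4 - 2*3)) = 4 + 7*(-3 + sqrt(-4 - 1*6)) = 4 + 7*(-3 + sqrt(-4 - 6)) = 4 + 7*(-3 + sqrt(-10)) = 4 + 7*(-3 + I*sqrt(10)) = 4 + (-21 + 7*I*sqrt(10)) = -17 + 7*I*sqrt(10)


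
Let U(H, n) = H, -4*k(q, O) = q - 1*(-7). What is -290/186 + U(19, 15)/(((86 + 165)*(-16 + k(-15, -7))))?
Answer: -511297/326802 ≈ -1.5645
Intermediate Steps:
k(q, O) = -7/4 - q/4 (k(q, O) = -(q - 1*(-7))/4 = -(q + 7)/4 = -(7 + q)/4 = -7/4 - q/4)
-290/186 + U(19, 15)/(((86 + 165)*(-16 + k(-15, -7)))) = -290/186 + 19/(((86 + 165)*(-16 + (-7/4 - ¼*(-15))))) = -290*1/186 + 19/((251*(-16 + (-7/4 + 15/4)))) = -145/93 + 19/((251*(-16 + 2))) = -145/93 + 19/((251*(-14))) = -145/93 + 19/(-3514) = -145/93 + 19*(-1/3514) = -145/93 - 19/3514 = -511297/326802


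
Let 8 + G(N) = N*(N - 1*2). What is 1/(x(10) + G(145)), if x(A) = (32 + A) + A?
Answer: 1/20779 ≈ 4.8126e-5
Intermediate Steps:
x(A) = 32 + 2*A
G(N) = -8 + N*(-2 + N) (G(N) = -8 + N*(N - 1*2) = -8 + N*(N - 2) = -8 + N*(-2 + N))
1/(x(10) + G(145)) = 1/((32 + 2*10) + (-8 + 145² - 2*145)) = 1/((32 + 20) + (-8 + 21025 - 290)) = 1/(52 + 20727) = 1/20779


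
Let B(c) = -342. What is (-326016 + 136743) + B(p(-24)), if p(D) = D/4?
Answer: -189615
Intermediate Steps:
p(D) = D/4 (p(D) = D*(¼) = D/4)
(-326016 + 136743) + B(p(-24)) = (-326016 + 136743) - 342 = -189273 - 342 = -189615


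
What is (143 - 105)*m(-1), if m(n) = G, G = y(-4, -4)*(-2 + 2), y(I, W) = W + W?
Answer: 0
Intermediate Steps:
y(I, W) = 2*W
G = 0 (G = (2*(-4))*(-2 + 2) = -8*0 = 0)
m(n) = 0
(143 - 105)*m(-1) = (143 - 105)*0 = 38*0 = 0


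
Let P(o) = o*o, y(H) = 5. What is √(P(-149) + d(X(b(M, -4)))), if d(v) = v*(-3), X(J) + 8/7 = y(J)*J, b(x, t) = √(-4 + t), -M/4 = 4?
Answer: √(1088017 - 1470*I*√2)/7 ≈ 149.01 - 0.14236*I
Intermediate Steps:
M = -16 (M = -4*4 = -16)
X(J) = -8/7 + 5*J
P(o) = o²
d(v) = -3*v
√(P(-149) + d(X(b(M, -4)))) = √((-149)² - 3*(-8/7 + 5*√(-4 - 4))) = √(22201 - 3*(-8/7 + 5*√(-8))) = √(22201 - 3*(-8/7 + 5*(2*I*√2))) = √(22201 - 3*(-8/7 + 10*I*√2)) = √(22201 + (24/7 - 30*I*√2)) = √(155431/7 - 30*I*√2)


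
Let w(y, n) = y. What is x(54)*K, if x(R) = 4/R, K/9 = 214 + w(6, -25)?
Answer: 440/3 ≈ 146.67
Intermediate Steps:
K = 1980 (K = 9*(214 + 6) = 9*220 = 1980)
x(54)*K = (4/54)*1980 = (4*(1/54))*1980 = (2/27)*1980 = 440/3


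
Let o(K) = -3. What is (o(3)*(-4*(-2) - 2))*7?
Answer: -126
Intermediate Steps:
(o(3)*(-4*(-2) - 2))*7 = -3*(-4*(-2) - 2)*7 = -3*(8 - 2)*7 = -3*6*7 = -18*7 = -126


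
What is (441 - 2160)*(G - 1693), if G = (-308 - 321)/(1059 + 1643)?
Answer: 7864622685/2702 ≈ 2.9107e+6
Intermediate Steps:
G = -629/2702 ≈ -0.23279
(441 - 2160)*(G - 1693) = (441 - 2160)*(-629/2702 - 1693) = -1719*(-4575115/2702) = 7864622685/2702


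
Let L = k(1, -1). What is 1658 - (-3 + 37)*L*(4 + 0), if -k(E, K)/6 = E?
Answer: 2474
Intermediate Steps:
k(E, K) = -6*E
L = -6 (L = -6*1 = -6)
1658 - (-3 + 37)*L*(4 + 0) = 1658 - (-3 + 37)*(-6*(4 + 0)) = 1658 - 34*(-6*4) = 1658 - 34*(-24) = 1658 - 1*(-816) = 1658 + 816 = 2474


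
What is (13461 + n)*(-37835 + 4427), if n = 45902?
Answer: -1983199104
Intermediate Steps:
(13461 + n)*(-37835 + 4427) = (13461 + 45902)*(-37835 + 4427) = 59363*(-33408) = -1983199104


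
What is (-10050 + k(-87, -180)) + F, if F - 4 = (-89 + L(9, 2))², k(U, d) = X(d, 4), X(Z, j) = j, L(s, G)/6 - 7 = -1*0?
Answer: -7833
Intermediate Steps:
L(s, G) = 42 (L(s, G) = 42 + 6*(-1*0) = 42 + 6*0 = 42 + 0 = 42)
k(U, d) = 4
F = 2213 (F = 4 + (-89 + 42)² = 4 + (-47)² = 4 + 2209 = 2213)
(-10050 + k(-87, -180)) + F = (-10050 + 4) + 2213 = -10046 + 2213 = -7833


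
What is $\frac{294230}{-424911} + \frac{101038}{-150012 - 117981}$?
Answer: $- \frac{40594579336}{37957724541} \approx -1.0695$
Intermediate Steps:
$\frac{294230}{-424911} + \frac{101038}{-150012 - 117981} = 294230 \left(- \frac{1}{424911}\right) + \frac{101038}{-150012 - 117981} = - \frac{294230}{424911} + \frac{101038}{-267993} = - \frac{294230}{424911} + 101038 \left(- \frac{1}{267993}\right) = - \frac{294230}{424911} - \frac{101038}{267993} = - \frac{40594579336}{37957724541}$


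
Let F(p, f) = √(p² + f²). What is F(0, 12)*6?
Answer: 72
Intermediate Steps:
F(p, f) = √(f² + p²)
F(0, 12)*6 = √(12² + 0²)*6 = √(144 + 0)*6 = √144*6 = 12*6 = 72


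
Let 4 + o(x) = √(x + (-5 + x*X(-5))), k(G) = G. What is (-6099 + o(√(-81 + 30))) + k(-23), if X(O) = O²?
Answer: -6126 + √(-5 + 26*I*√51) ≈ -6116.5 + 9.7659*I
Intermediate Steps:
o(x) = -4 + √(-5 + 26*x) (o(x) = -4 + √(x + (-5 + x*(-5)²)) = -4 + √(x + (-5 + x*25)) = -4 + √(x + (-5 + 25*x)) = -4 + √(-5 + 26*x))
(-6099 + o(√(-81 + 30))) + k(-23) = (-6099 + (-4 + √(-5 + 26*√(-81 + 30)))) - 23 = (-6099 + (-4 + √(-5 + 26*√(-51)))) - 23 = (-6099 + (-4 + √(-5 + 26*(I*√51)))) - 23 = (-6099 + (-4 + √(-5 + 26*I*√51))) - 23 = (-6103 + √(-5 + 26*I*√51)) - 23 = -6126 + √(-5 + 26*I*√51)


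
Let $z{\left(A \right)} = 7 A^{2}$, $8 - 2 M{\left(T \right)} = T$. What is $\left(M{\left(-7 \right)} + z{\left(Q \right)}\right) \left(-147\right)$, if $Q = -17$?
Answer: $- \frac{596967}{2} \approx -2.9848 \cdot 10^{5}$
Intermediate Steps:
$M{\left(T \right)} = 4 - \frac{T}{2}$
$\left(M{\left(-7 \right)} + z{\left(Q \right)}\right) \left(-147\right) = \left(\left(4 - - \frac{7}{2}\right) + 7 \left(-17\right)^{2}\right) \left(-147\right) = \left(\left(4 + \frac{7}{2}\right) + 7 \cdot 289\right) \left(-147\right) = \left(\frac{15}{2} + 2023\right) \left(-147\right) = \frac{4061}{2} \left(-147\right) = - \frac{596967}{2}$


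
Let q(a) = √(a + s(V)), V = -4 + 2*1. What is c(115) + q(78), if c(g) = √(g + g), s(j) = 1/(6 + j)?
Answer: √230 + √313/2 ≈ 24.012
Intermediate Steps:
V = -2 (V = -4 + 2 = -2)
c(g) = √2*√g (c(g) = √(2*g) = √2*√g)
q(a) = √(¼ + a) (q(a) = √(a + 1/(6 - 2)) = √(a + 1/4) = √(a + ¼) = √(¼ + a))
c(115) + q(78) = √2*√115 + √(1 + 4*78)/2 = √230 + √(1 + 312)/2 = √230 + √313/2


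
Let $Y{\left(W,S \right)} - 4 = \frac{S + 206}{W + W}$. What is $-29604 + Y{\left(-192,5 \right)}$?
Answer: $- \frac{11366611}{384} \approx -29601.0$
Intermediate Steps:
$Y{\left(W,S \right)} = 4 + \frac{206 + S}{2 W}$ ($Y{\left(W,S \right)} = 4 + \frac{S + 206}{W + W} = 4 + \frac{206 + S}{2 W}$)
$-29604 + Y{\left(-192,5 \right)} = -29604 + \frac{206 + 5 + 8 \left(-192\right)}{2 \left(-192\right)} = -29604 + \frac{1}{2} \left(- \frac{1}{192}\right) \left(206 + 5 - 1536\right) = -29604 + \frac{1}{2} \left(- \frac{1}{192}\right) \left(-1325\right) = -29604 + \frac{1325}{384} = - \frac{11366611}{384}$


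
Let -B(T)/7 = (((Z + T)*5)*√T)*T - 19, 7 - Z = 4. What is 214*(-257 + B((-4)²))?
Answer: -9134376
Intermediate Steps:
Z = 3 (Z = 7 - 1*4 = 7 - 4 = 3)
B(T) = 133 - 7*T^(3/2)*(15 + 5*T) (B(T) = -7*((((3 + T)*5)*√T)*T - 19) = -7*(((15 + 5*T)*√T)*T - 19) = -7*((√T*(15 + 5*T))*T - 19) = -7*(T^(3/2)*(15 + 5*T) - 19) = -7*(-19 + T^(3/2)*(15 + 5*T)) = 133 - 7*T^(3/2)*(15 + 5*T))
214*(-257 + B((-4)²)) = 214*(-257 + (133 - 105*((-4)²)^(3/2) - 35*((-4)²)^(5/2))) = 214*(-257 + (133 - 105*16^(3/2) - 35*16^(5/2))) = 214*(-257 + (133 - 105*64 - 35*1024)) = 214*(-257 + (133 - 6720 - 35840)) = 214*(-257 - 42427) = 214*(-42684) = -9134376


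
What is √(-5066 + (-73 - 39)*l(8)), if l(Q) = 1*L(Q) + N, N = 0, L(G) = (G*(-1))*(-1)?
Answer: I*√5962 ≈ 77.214*I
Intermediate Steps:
L(G) = G (L(G) = -G*(-1) = G)
l(Q) = Q (l(Q) = 1*Q + 0 = Q + 0 = Q)
√(-5066 + (-73 - 39)*l(8)) = √(-5066 + (-73 - 39)*8) = √(-5066 - 112*8) = √(-5066 - 896) = √(-5962) = I*√5962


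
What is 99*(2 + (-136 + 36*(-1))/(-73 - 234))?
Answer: 77814/307 ≈ 253.47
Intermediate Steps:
99*(2 + (-136 + 36*(-1))/(-73 - 234)) = 99*(2 + (-136 - 36)/(-307)) = 99*(2 - 172*(-1/307)) = 99*(2 + 172/307) = 99*(786/307) = 77814/307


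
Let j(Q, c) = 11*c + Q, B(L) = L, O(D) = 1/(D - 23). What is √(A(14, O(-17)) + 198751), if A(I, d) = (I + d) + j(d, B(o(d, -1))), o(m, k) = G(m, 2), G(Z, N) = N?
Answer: √19878695/10 ≈ 445.86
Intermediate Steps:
o(m, k) = 2
O(D) = 1/(-23 + D)
j(Q, c) = Q + 11*c
A(I, d) = 22 + I + 2*d (A(I, d) = (I + d) + (d + 11*2) = (I + d) + (d + 22) = (I + d) + (22 + d) = 22 + I + 2*d)
√(A(14, O(-17)) + 198751) = √((22 + 14 + 2/(-23 - 17)) + 198751) = √((22 + 14 + 2/(-40)) + 198751) = √((22 + 14 + 2*(-1/40)) + 198751) = √((22 + 14 - 1/20) + 198751) = √(719/20 + 198751) = √(3975739/20) = √19878695/10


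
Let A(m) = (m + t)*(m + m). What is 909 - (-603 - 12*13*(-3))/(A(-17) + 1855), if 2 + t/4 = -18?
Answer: 4684212/5153 ≈ 909.03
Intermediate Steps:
t = -80 (t = -8 + 4*(-18) = -8 - 72 = -80)
A(m) = 2*m*(-80 + m) (A(m) = (m - 80)*(m + m) = (-80 + m)*(2*m) = 2*m*(-80 + m))
909 - (-603 - 12*13*(-3))/(A(-17) + 1855) = 909 - (-603 - 12*13*(-3))/(2*(-17)*(-80 - 17) + 1855) = 909 - (-603 - 156*(-3))/(2*(-17)*(-97) + 1855) = 909 - (-603 + 468)/(3298 + 1855) = 909 - (-135)/5153 = 909 - 1*(-135/5153) = 909 + 135/5153 = 4684212/5153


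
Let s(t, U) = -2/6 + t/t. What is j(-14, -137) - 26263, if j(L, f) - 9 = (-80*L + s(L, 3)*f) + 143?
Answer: -75247/3 ≈ -25082.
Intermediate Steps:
s(t, U) = 2/3 (s(t, U) = -2*1/6 + 1 = -1/3 + 1 = 2/3)
j(L, f) = 152 - 80*L + 2*f/3 (j(L, f) = 9 + ((-80*L + 2*f/3) + 143) = 9 + (143 - 80*L + 2*f/3) = 152 - 80*L + 2*f/3)
j(-14, -137) - 26263 = (152 - 80*(-14) + (2/3)*(-137)) - 26263 = (152 + 1120 - 274/3) - 26263 = 3542/3 - 26263 = -75247/3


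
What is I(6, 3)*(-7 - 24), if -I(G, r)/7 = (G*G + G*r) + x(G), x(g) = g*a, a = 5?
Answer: 18228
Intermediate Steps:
x(g) = 5*g (x(g) = g*5 = 5*g)
I(G, r) = -35*G - 7*G² - 7*G*r (I(G, r) = -7*((G*G + G*r) + 5*G) = -7*((G² + G*r) + 5*G) = -7*(G² + 5*G + G*r) = -35*G - 7*G² - 7*G*r)
I(6, 3)*(-7 - 24) = (7*6*(-5 - 1*6 - 1*3))*(-7 - 24) = (7*6*(-5 - 6 - 3))*(-31) = (7*6*(-14))*(-31) = -588*(-31) = 18228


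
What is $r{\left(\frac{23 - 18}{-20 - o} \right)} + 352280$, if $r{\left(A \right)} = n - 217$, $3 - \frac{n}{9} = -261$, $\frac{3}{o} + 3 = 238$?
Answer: $354439$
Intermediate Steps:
$o = \frac{3}{235}$ ($o = \frac{3}{-3 + 238} = \frac{3}{235} \approx 0.012766$)
$n = 2376$ ($n = 27 - -2349 = 27 + 2349 = 2376$)
$r{\left(A \right)} = 2159$ ($r{\left(A \right)} = 2376 - 217 = 2159$)
$r{\left(\frac{23 - 18}{-20 - o} \right)} + 352280 = 2159 + 352280 = 354439$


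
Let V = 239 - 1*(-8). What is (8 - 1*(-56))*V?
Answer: 15808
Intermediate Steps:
V = 247 (V = 239 + 8 = 247)
(8 - 1*(-56))*V = (8 - 1*(-56))*247 = (8 + 56)*247 = 64*247 = 15808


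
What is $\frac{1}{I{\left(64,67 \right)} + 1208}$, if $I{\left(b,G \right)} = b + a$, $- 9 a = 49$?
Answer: $\frac{9}{11399} \approx 0.00078954$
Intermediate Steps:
$a = - \frac{49}{9}$ ($a = \left(- \frac{1}{9}\right) 49 = - \frac{49}{9} \approx -5.4444$)
$I{\left(b,G \right)} = - \frac{49}{9} + b$ ($I{\left(b,G \right)} = b - \frac{49}{9} = - \frac{49}{9} + b$)
$\frac{1}{I{\left(64,67 \right)} + 1208} = \frac{1}{\left(- \frac{49}{9} + 64\right) + 1208} = \frac{1}{\frac{527}{9} + 1208} = \frac{1}{\frac{11399}{9}} = \frac{9}{11399}$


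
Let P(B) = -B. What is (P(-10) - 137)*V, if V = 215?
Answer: -27305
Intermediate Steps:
(P(-10) - 137)*V = (-1*(-10) - 137)*215 = (10 - 137)*215 = -127*215 = -27305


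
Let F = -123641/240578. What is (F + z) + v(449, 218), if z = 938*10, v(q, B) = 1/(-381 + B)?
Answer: 367808933259/39214214 ≈ 9379.5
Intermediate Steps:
z = 9380
F = -123641/240578 (F = -123641*1/240578 = -123641/240578 ≈ -0.51393)
(F + z) + v(449, 218) = (-123641/240578 + 9380) + 1/(-381 + 218) = 2256497999/240578 + 1/(-163) = 2256497999/240578 - 1/163 = 367808933259/39214214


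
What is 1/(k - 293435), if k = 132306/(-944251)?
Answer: -944251/277076424491 ≈ -3.4079e-6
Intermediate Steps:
k = -132306/944251 (k = 132306*(-1/944251) = -132306/944251 ≈ -0.14012)
1/(k - 293435) = 1/(-132306/944251 - 293435) = 1/(-277076424491/944251) = -944251/277076424491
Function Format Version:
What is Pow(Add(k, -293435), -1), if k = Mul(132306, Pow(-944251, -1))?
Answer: Rational(-944251, 277076424491) ≈ -3.4079e-6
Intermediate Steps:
k = Rational(-132306, 944251) (k = Mul(132306, Rational(-1, 944251)) = Rational(-132306, 944251) ≈ -0.14012)
Pow(Add(k, -293435), -1) = Pow(Add(Rational(-132306, 944251), -293435), -1) = Pow(Rational(-277076424491, 944251), -1) = Rational(-944251, 277076424491)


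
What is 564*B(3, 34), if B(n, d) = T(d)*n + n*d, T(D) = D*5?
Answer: 345168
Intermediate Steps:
T(D) = 5*D
B(n, d) = 6*d*n (B(n, d) = (5*d)*n + n*d = 5*d*n + d*n = 6*d*n)
564*B(3, 34) = 564*(6*34*3) = 564*612 = 345168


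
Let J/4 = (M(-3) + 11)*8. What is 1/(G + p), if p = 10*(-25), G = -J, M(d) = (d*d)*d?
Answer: 1/262 ≈ 0.0038168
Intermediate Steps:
M(d) = d**3 (M(d) = d**2*d = d**3)
J = -512 (J = 4*(((-3)**3 + 11)*8) = 4*((-27 + 11)*8) = 4*(-16*8) = 4*(-128) = -512)
G = 512 (G = -1*(-512) = 512)
p = -250
1/(G + p) = 1/(512 - 250) = 1/262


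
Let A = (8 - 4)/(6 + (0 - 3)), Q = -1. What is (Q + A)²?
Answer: ⅑ ≈ 0.11111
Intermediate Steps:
A = 4/3 (A = 4/(6 - 3) = 4/3 ≈ 1.3333)
(Q + A)² = (-1 + 4/3)² = (⅓)² = ⅑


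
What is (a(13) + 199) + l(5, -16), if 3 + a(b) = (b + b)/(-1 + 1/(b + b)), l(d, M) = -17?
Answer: 3799/25 ≈ 151.96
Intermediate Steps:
a(b) = -3 + 2*b/(-1 + 1/(2*b)) (a(b) = -3 + (b + b)/(-1 + 1/(b + b)) = -3 + (2*b)/(-1 + 1/(2*b)) = -3 + 2*b/(-1 + 1/(2*b)))
(a(13) + 199) + l(5, -16) = ((3 - 6*13 - 4*13²)/(-1 + 2*13) + 199) - 17 = ((3 - 78 - 4*169)/(-1 + 26) + 199) - 17 = ((3 - 78 - 676)/25 + 199) - 17 = ((1/25)*(-751) + 199) - 17 = (-751/25 + 199) - 17 = 4224/25 - 17 = 3799/25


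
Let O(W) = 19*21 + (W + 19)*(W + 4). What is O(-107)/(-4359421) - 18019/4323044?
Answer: -10860124761/1713269890684 ≈ -0.0063388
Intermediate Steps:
O(W) = 399 + (4 + W)*(19 + W) (O(W) = 399 + (19 + W)*(4 + W) = 399 + (4 + W)*(19 + W))
O(-107)/(-4359421) - 18019/4323044 = (475 + (-107)² + 23*(-107))/(-4359421) - 18019/4323044 = (475 + 11449 - 2461)*(-1/4359421) - 18019*1/4323044 = 9463*(-1/4359421) - 18019/4323044 = -9463/4359421 - 18019/4323044 = -10860124761/1713269890684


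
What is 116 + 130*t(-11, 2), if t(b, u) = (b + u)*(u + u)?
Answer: -4564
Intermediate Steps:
t(b, u) = 2*u*(b + u) (t(b, u) = (b + u)*(2*u) = 2*u*(b + u))
116 + 130*t(-11, 2) = 116 + 130*(2*2*(-11 + 2)) = 116 + 130*(2*2*(-9)) = 116 + 130*(-36) = 116 - 4680 = -4564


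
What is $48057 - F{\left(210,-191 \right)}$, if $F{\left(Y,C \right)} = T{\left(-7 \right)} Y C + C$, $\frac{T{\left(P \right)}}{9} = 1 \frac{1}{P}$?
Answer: $-3322$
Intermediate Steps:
$T{\left(P \right)} = \frac{9}{P}$ ($T{\left(P \right)} = 9 \cdot 1 \frac{1}{P} = \frac{9}{P}$)
$F{\left(Y,C \right)} = C - \frac{9 C Y}{7}$ ($F{\left(Y,C \right)} = \frac{9}{-7} Y C + C = 9 \left(- \frac{1}{7}\right) Y C + C = - \frac{9 Y}{7} C + C = - \frac{9 C Y}{7} + C = C - \frac{9 C Y}{7}$)
$48057 - F{\left(210,-191 \right)} = 48057 - \frac{1}{7} \left(-191\right) \left(7 - 1890\right) = 48057 - \frac{1}{7} \left(-191\right) \left(-1883\right) = 48057 - 51379 = -3322$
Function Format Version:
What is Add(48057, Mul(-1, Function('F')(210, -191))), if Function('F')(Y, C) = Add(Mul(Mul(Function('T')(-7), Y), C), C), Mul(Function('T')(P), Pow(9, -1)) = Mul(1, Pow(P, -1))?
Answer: -3322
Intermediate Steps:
Function('T')(P) = Mul(9, Pow(P, -1)) (Function('T')(P) = Mul(9, Mul(1, Pow(P, -1))) = Mul(9, Pow(P, -1)))
Function('F')(Y, C) = Add(C, Mul(Rational(-9, 7), C, Y)) (Function('F')(Y, C) = Add(Mul(Mul(Mul(9, Pow(-7, -1)), Y), C), C) = Add(Mul(Mul(Mul(9, Rational(-1, 7)), Y), C), C) = Add(Mul(Mul(Rational(-9, 7), Y), C), C) = Add(Mul(Rational(-9, 7), C, Y), C) = Add(C, Mul(Rational(-9, 7), C, Y)))
Add(48057, Mul(-1, Function('F')(210, -191))) = Add(48057, Mul(-1, Mul(Rational(1, 7), -191, Add(7, Mul(-9, 210))))) = Add(48057, Mul(-1, Mul(Rational(1, 7), -191, Add(7, -1890)))) = Add(48057, Mul(-1, Mul(Rational(1, 7), -191, -1883))) = Add(48057, Mul(-1, 51379)) = Add(48057, -51379) = -3322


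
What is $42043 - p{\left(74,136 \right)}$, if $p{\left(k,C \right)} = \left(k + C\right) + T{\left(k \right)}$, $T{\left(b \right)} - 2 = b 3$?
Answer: $41609$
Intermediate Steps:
$T{\left(b \right)} = 2 + 3 b$ ($T{\left(b \right)} = 2 + b 3 = 2 + 3 b$)
$p{\left(k,C \right)} = 2 + C + 4 k$ ($p{\left(k,C \right)} = \left(k + C\right) + \left(2 + 3 k\right) = \left(C + k\right) + \left(2 + 3 k\right) = 2 + C + 4 k$)
$42043 - p{\left(74,136 \right)} = 42043 - \left(2 + 136 + 4 \cdot 74\right) = 42043 - \left(2 + 136 + 296\right) = 42043 - 434 = 41609$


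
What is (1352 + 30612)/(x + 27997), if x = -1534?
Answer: 31964/26463 ≈ 1.2079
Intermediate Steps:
(1352 + 30612)/(x + 27997) = (1352 + 30612)/(-1534 + 27997) = 31964/26463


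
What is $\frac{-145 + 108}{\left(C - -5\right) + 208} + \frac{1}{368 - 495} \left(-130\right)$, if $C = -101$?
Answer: $\frac{9861}{14224} \approx 0.69326$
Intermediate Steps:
$\frac{-145 + 108}{\left(C - -5\right) + 208} + \frac{1}{368 - 495} \left(-130\right) = \frac{-145 + 108}{\left(-101 - -5\right) + 208} + \frac{1}{368 - 495} \left(-130\right) = - \frac{37}{\left(-101 + 5\right) + 208} + \frac{1}{-127} \left(-130\right) = - \frac{37}{-96 + 208} - - \frac{130}{127} = - \frac{37}{112} + \frac{130}{127} = \frac{9861}{14224}$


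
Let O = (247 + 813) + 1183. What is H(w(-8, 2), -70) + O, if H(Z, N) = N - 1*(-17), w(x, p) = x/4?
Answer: 2190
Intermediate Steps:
w(x, p) = x/4 (w(x, p) = x*(¼) = x/4)
H(Z, N) = 17 + N (H(Z, N) = N + 17 = 17 + N)
O = 2243 (O = 1060 + 1183 = 2243)
H(w(-8, 2), -70) + O = (17 - 70) + 2243 = -53 + 2243 = 2190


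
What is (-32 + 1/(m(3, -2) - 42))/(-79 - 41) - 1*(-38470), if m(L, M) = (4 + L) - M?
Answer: 152342257/3960 ≈ 38470.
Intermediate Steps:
m(L, M) = 4 + L - M
(-32 + 1/(m(3, -2) - 42))/(-79 - 41) - 1*(-38470) = (-32 + 1/((4 + 3 - 1*(-2)) - 42))/(-79 - 41) - 1*(-38470) = (-32 + 1/((4 + 3 + 2) - 42))/(-120) + 38470 = -(-32 + 1/(9 - 42))/120 + 38470 = -(-32 + 1/(-33))/120 + 38470 = -(-32 - 1/33)/120 + 38470 = -1/120*(-1057/33) + 38470 = 1057/3960 + 38470 = 152342257/3960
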